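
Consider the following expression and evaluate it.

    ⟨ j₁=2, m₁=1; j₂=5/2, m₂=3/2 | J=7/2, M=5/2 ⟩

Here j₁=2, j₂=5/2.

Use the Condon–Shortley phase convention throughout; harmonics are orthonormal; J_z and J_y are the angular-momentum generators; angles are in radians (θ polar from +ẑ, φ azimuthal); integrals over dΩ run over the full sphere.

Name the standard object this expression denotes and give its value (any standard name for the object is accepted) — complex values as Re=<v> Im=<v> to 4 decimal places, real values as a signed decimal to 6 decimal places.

This is a Clebsch–Gordan (vector-coupling) coefficient.
√[8·1!3!4!/9! · 3!1!4!1!6!1!] = √(2304/7)
  +(−1)^0/∏(0,1,1,4,2,0)! = 1/48  (running 1/48)
  +(−1)^1/∏(1,0,0,3,3,1)! = -1/36  (running -1/144)
⟨..|..⟩ = √(2304/7)·(-1/144) = -0.125988

Clebsch–Gordan coefficient, −√(1/63) ≈ -0.125988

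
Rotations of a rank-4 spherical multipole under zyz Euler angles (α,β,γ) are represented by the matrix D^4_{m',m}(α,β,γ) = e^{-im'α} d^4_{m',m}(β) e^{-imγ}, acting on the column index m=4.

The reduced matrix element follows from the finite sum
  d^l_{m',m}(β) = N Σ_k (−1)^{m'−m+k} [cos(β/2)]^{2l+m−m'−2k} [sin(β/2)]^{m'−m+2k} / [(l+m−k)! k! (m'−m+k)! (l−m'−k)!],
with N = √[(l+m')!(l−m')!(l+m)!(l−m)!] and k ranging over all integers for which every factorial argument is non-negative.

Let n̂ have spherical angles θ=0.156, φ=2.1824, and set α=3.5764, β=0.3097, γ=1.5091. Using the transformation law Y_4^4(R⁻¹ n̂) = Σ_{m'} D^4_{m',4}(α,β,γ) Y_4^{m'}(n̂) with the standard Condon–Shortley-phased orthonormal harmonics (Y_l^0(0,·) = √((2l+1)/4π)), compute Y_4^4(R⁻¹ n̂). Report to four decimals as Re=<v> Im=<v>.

Re=-0.0028 Im=0.0033

Need the full column D^4_{m',4} for m'=−4..4 at α=3.5764, β=0.3097, γ=1.5091.
cos(β/2)=0.988035, sin(β/2)=0.154232
d^4_{-4,4}: single k=8 term ⇒ +0.000000;  D = -0.000000+0.000000i
d^4_{-3,4}: single k=7 term ⇒ +0.000006;  D = -0.000000-0.000006i
d^4_{-2,4}: single k=6 term ⇒ +0.000070;  D = +0.000031+0.000062i
d^4_{-1,4}: single k=5 term ⇒ +0.000630;  D = -0.000489-0.000397i
d^4_{0,4}: single k=4 term ⇒ +0.004512;  D = +0.004375+0.001102i
d^4_{1,4}: single k=3 term ⇒ +0.025851;  D = -0.025395+0.004832i
d^4_{2,4}: single k=2 term ⇒ +0.117101;  D = +0.095113-0.068309i
d^4_{3,4}: single k=1 term ⇒ +0.400982;  D = -0.196855+0.349334i
d^4_{4,4}: single k=0 term ⇒ +0.908192;  D = +0.071086-0.905405i
Y_4^{m'}(θ=0.156,φ=2.1824) and Σ D·Y over m':
  (-0.0000+0.0000i)·(-0.0002-0.0002i)  (-0.0000-0.0000i)·(+0.0045-0.0012i)  (+0.0000+0.0001i)·(-0.0160+0.0443i)  (-0.0005-0.0004i)·(-0.1597-0.2277i)  (+0.0044+0.0011i)·(+0.7463+0.0000i)  (-0.0254+0.0048i)·(+0.1597-0.2277i)  (+0.0951-0.0683i)·(-0.0160-0.0443i)  (-0.1969+0.3493i)·(-0.0045-0.0012i)  (+0.0711-0.9054i)·(-0.0002+0.0002i)
Y_4^4(R⁻¹ n̂) = -0.002816+0.003303i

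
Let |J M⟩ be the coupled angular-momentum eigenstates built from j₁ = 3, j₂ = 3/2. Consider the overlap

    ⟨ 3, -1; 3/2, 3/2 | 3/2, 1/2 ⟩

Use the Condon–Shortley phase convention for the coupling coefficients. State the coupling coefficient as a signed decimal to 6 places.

−√(4/35) = -0.338062

triangle: 3!·3!·0!/7! = 36/5040
(j±m)!: 2!·4!·3!·0!·2!·1! = 576
prefactor² = (2J+1)·Δ·N² = 576/35
  k=3: −1/(3!·0!·1!·0!·2!·0!) = -1/12
Σ = -1/12  ⇒  CG² = 576/35·(-1/12)² = 4/35
CG = −√(4/35) = -0.338062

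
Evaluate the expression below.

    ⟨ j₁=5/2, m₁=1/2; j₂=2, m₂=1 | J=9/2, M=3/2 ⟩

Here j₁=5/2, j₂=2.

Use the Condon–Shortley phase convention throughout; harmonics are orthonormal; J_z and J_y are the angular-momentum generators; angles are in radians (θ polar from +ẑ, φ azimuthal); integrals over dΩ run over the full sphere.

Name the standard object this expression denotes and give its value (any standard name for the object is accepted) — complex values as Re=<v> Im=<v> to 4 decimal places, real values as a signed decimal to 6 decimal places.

Clebsch–Gordan coefficient, +√(10/21) ≈ +0.690066

This is a Clebsch–Gordan (vector-coupling) coefficient.
√[10·0!5!4!/10! · 3!2!3!1!6!3!] = √(17280/7)
  +(−1)^0/∏(0,0,2,3,3,1)! = 1/72  (running 1/72)
⟨..|..⟩ = √(17280/7)·(1/72) = +0.690066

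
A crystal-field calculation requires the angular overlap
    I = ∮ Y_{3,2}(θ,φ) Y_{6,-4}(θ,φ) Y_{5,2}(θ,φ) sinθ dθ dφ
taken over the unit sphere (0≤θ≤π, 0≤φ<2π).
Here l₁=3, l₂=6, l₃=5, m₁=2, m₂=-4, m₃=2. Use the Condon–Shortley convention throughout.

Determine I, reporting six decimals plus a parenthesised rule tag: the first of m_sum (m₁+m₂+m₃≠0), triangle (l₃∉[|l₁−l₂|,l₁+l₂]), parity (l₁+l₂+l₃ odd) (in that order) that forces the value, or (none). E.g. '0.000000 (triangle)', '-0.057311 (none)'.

m-sum 0 ✓  L=14 even ✓  3≤5≤9 ✓
Π(2lᵢ+1) = 7×13×11 = 1001
triangle coeff Δ(3,6,5) = 1/675675
Σ_t [1,3]: t=1:−1/8640 t=2:+1/2304 t=3:−1/8640 = 7/34560
(3j)²=7/429 [(3 6 5; 0 0 0)], sign=-1
Σ_t [0,1]: t=0:+1/34560 t=1:−1/60480 = 1/80640
(3j)²=6/1001 [(3 6 5; 2 -4 2)], sign=-1
⇒ 4πI² = 14/143
I = (+1)√(14/143/(4π)) = 0.08826552
No selection rule forces the value: the integral is nonzero (none).

0.088266 (none)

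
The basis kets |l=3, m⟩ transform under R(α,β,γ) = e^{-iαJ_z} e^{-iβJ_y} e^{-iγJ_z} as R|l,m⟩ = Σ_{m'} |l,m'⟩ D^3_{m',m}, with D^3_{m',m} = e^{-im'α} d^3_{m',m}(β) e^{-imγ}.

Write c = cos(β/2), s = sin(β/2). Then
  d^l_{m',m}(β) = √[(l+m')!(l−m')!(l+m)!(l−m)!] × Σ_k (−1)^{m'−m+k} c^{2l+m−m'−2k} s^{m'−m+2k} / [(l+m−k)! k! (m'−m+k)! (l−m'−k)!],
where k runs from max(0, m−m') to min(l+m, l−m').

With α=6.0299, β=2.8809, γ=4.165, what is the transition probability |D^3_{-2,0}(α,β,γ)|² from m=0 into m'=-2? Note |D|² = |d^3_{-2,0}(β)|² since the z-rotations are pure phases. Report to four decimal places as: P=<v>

P=0.0077

Split into d^3_{-2,0}(β=2.8809) × two z-phases.
With c≡cos(β/2)=0.129978 and s≡sin(β/2)=0.991517, N=[1·120·6·6]^{1/2}=65.726707
k: max(0,(0)−(-2))=2 … min(3+(0),3−(-2))=3
  k=2: (−1)^0·65.7267/(12)·0.1300^4·0.9915^2 = +0.001537
  k=3: (−1)^1·65.7267/(12)·0.1300^2·0.9915^4 = -0.089433
d^3_{-2,0}(2.8809) = +0.001537 -0.089433 = -0.087896
|D^3_{-2,0}|² = |d^3_{-2,0}(β)|² = (-0.087896)² = 0.007726 (the z-rotation phases have unit modulus)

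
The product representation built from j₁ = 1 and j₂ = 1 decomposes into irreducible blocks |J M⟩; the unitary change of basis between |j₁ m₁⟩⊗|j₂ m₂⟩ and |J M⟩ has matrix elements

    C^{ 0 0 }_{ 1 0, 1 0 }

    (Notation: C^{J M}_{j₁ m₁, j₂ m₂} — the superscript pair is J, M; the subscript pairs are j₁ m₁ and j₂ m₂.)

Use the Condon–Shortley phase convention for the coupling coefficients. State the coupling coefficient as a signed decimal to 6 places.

j₁+j₂−J=2  J+j₁−j₂=0  J−j₁+j₂=0  j₁+j₂+J+1=3
(j₁±m₁, j₂±m₂, J±M) = (1,1,1,1,0,0)
P² = 1/3
sum k=1..1:
  [1] −1/1 = -1
S = -1
C² = P²·S² = 1/3 ; C = -0.577350

-0.577350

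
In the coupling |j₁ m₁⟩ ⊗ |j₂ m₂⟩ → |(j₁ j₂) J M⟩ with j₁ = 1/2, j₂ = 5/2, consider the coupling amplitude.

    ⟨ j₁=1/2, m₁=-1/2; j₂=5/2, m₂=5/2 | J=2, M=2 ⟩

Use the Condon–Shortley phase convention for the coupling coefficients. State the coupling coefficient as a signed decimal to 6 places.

j₁+j₂−J=1  J+j₁−j₂=0  J−j₁+j₂=4  j₁+j₂+J+1=6
(j₁±m₁, j₂±m₂, J±M) = (0,1,5,0,4,0)
P² = 480
sum k=1..1:
  [1] −1/24 = -1/24
S = -1/24
C² = P²·S² = 5/6 ; C = -0.912871

-0.912871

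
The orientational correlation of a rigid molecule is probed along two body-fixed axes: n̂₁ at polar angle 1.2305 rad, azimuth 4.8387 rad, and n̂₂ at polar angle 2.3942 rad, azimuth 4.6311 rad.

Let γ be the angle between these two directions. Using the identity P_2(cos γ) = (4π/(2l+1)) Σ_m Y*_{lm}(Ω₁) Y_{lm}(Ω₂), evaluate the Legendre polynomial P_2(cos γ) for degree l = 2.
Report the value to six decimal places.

Term-by-term m-sum for l=2 (normalisation 4π/5 = 2.513274):
  m=-2: (-0.332349-0.085791i) × (-0.176117-0.028888i) = +0.056054+0.024710i  (running Σ = +0.056054+0.024710i)
  m=-1: (+0.030620-0.241128i) × (+0.031275-0.383887i) = -0.091608-0.019296i  (running Σ = -0.035554+0.005414i)
  m=0: (-0.209988-0.000000i) × (+0.193621+0.000000i) = -0.040658-0.000000i  (running Σ = -0.076212+0.005414i)
  m=1: (-0.030620-0.241128i) × (-0.031275-0.383887i) = -0.091608+0.019296i  (running Σ = -0.167821+0.024710i)
  m=2: (-0.332349+0.085791i) × (-0.176117+0.028888i) = +0.056054-0.024710i  (running Σ = -0.111767+0.000000i)
Total Σ_m = -0.111767+0.000000i. Multiply by 2.513274: -0.280900+0.000000i. P_2(cos γ) = -0.280900

-0.280900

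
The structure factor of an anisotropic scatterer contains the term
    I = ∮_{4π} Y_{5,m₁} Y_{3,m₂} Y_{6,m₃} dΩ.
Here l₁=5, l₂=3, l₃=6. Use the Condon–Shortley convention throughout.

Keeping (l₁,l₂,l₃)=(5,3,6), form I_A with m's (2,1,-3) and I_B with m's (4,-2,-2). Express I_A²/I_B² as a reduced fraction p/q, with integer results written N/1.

6/5

l's match ⇒ only the (l;m) 3-j factors differ between A and B.
A: triangle coeff Δ(5,3,6) = 1/675675; Σ_t [0,2]: t=0:+1/34560 t=1:−1/8640 t=2:+1/40320 = -1/16128; (3j)²=18/1001 [(5 3 6; 2 1 -3)], sign=+1
B: triangle coeff Δ(5,3,6) = 1/675675; Σ_t [0,1]: t=0:+1/60480 t=1:−1/967680 = 1/64512; (3j)²=15/1001 [(5 3 6; 4 -2 -2)], sign=+1
I_A²/I_B² = (18/1001)/(15/1001) = 6/5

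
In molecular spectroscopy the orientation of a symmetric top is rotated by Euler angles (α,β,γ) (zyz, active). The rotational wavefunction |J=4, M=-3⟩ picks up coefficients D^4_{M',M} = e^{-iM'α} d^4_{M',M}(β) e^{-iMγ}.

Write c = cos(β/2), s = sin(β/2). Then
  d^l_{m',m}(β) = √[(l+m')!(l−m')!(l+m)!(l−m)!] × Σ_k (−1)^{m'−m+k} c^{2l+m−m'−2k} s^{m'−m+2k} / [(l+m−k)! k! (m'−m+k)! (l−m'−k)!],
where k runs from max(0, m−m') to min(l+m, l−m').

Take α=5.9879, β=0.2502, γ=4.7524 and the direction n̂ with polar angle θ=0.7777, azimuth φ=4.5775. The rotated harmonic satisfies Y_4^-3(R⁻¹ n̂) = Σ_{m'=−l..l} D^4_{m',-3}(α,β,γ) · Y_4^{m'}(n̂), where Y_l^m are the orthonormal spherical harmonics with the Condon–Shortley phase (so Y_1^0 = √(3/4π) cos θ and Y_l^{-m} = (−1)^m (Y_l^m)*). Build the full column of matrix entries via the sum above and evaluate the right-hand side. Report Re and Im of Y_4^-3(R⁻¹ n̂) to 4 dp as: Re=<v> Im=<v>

Re=0.2775 Im=0.1216

Need the full column D^4_{m',-3} for m'=−4..4 at α=5.9879, β=0.2502, γ=4.7524.
cos(β/2)=0.992185, sin(β/2)=0.124774
d^4_{-4,-3}: single k=1 term ⇒ +0.334055;  D = +0.291596+0.162987i
d^4_{-3,-3}: k∈[0..1] ⇒ +0.939165 -0.103969 = +0.835196;  D = +0.578900+0.602020i
d^4_{-2,-3}: k∈[0..1] ⇒ -0.441913 +0.020966 = -0.420947;  D = -0.190843-0.375201i
d^4_{-1,-3}: k∈[0..1] ⇒ +0.117889 -0.003107 = +0.114782;  D = +0.020013+0.113024i
d^4_{0,-3}: k∈[0..1] ⇒ -0.022100 +0.000350 = -0.021751;  D = +0.002605-0.021594i
d^4_{1,-3}: k∈[0..1] ⇒ +0.003107 -0.000029 = +0.003078;  D = -0.001242+0.002816i
d^4_{2,-3}: k∈[0..1] ⇒ -0.000332 +0.000002 = -0.000330;  D = +0.000215-0.000250i
d^4_{3,-3}: k∈[0..1] ⇒ +0.000026 -0.000000 = +0.000026;  D = -0.000022+0.000014i
d^4_{4,-3}: single k=0 term ⇒ -0.000001;  D = +0.000001-0.000000i
Y_4^{m'}(θ=0.7777,φ=4.5775) and Σ D·Y over m':
  (+0.2916+0.1630i)·(+0.0920+0.0551i)  (+0.5789+0.6020i)·(+0.1213-0.2832i)  (-0.1908-0.3752i)·(-0.4054-0.1121i)  (+0.0200+0.1130i)·(-0.0176+0.1298i)  (+0.0026-0.0216i)·(-0.3395+0.0000i)  (-0.0012+0.0028i)·(+0.0176+0.1298i)  (+0.0002-0.0002i)·(-0.4054+0.1121i)  (-0.0000+0.0000i)·(-0.1213-0.2832i)  (+0.0000-0.0000i)·(+0.0920-0.0551i)
Y_4^-3(R⁻¹ n̂) = +0.277503+0.121596i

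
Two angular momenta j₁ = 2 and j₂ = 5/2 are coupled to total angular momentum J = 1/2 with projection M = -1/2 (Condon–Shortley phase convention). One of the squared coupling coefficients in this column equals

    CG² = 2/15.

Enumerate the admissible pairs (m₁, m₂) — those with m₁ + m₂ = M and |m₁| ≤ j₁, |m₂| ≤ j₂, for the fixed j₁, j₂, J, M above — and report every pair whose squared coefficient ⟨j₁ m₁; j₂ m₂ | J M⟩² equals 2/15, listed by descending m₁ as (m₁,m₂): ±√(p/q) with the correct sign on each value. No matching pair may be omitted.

Admissible pairs with m₁+m₂ = M = -1/2: (-2,3/2), (-1,1/2), (0,-1/2), (1,-3/2), (2,-5/2)
  (m₁,m₂)=(2,-5/2): CG² = 1/3, CG = +√(1/3)
  (m₁,m₂)=(1,-3/2): CG² = 4/15, CG = −√(4/15)
  (m₁,m₂)=(0,-1/2): CG² = 1/5, CG = +√(1/5)
  (m₁,m₂)=(-1,1/2): CG² = 2/15, CG = −√(2/15)   ← matches the target
  (m₁,m₂)=(-2,3/2): CG² = 1/15, CG = +√(1/15)
Pairs with CG² = 2/15: (-1,1/2): −√(2/15)

(-1,1/2): −√(2/15)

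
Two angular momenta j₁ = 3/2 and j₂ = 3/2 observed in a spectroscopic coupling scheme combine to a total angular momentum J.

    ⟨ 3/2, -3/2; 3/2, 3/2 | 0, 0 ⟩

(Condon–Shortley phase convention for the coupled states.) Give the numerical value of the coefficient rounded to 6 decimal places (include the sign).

triangle: 3!*0!*0!/4! = 6/24
(j±m)!: 0!*3!*3!*0!*0!*0! = 36
prefactor² = (2J+1)*Δ*N² = 9
  k=3: −1/(3!*0!*0!*0!*0!*0!) = -1/6
Σ = -1/6  ⇒  CG² = 9*(-1/6)² = 1/4
CG = −√(1/4) = -0.500000

−√(1/4) ≈ -0.500000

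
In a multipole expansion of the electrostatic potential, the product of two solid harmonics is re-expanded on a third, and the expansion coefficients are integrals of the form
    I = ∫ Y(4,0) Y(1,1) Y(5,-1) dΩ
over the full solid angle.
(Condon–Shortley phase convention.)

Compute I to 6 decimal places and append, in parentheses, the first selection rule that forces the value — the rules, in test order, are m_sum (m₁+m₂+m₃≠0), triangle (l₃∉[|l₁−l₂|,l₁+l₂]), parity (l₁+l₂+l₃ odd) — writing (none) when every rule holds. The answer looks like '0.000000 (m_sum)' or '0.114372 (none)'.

Checks pass: Σm=0; 10 even; l₃=5∈[3,5].
(2·4+1)(2·1+1)(2·5+1) = 297
Δ: 0! 8! 2! / 11! → 1/495
sum: t=0:+1/576 = 1/576
3j²(4 1 5; 0 0 0) = Δ·Π!·Σ² = 5/99  (sign -1)
sum: t=0:+1/1152 = 1/1152
3j²(4 1 5; 0 1 -1) = Δ·Π!·Σ² = 1/33  (sign +1)
combine: 4πI² = 297·5/99·1/33 = 5/11
take √, sign -1: I = -0.19018827
No selection rule forces the value: the integral is nonzero (none).

-0.190188 (none)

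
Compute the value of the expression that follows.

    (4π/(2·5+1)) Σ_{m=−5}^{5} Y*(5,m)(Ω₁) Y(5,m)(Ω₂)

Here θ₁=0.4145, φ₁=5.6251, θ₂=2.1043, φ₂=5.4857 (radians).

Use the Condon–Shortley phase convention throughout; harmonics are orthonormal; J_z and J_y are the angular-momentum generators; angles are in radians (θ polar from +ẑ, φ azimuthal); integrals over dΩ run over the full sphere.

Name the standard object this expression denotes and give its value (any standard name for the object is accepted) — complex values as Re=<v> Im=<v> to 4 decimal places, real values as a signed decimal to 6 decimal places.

Legendre polynomial (addition theorem), -0.213204

This sum is the spherical-harmonic addition theorem: it equals the Legendre polynomial P_l(cos γ) of the angle γ between the two directions.
Summing Y*_{l m}(θ₁,φ₁)·Y_{l m}(θ₂,φ₂) over m ∈ [−5, 5]; prefactor 4π/(2·5+1) = 1.142397:
  m=-5: (-0.00486 + 0.00073j) × (-0.14565 - 0.16441j) = 0.00083 + 0.00069j  (running Σ = 0.00083 + 0.00069j)
  m=-4: (-0.03086 - 0.01723j) × (0.40977 + 0.01983j) = -0.01230 - 0.00767j  (running Σ = -0.01147 - 0.00698j)
  m=-3: (-0.05802 - 0.13593j) × (-0.21469 + 0.19966j) = 0.03960 + 0.01760j  (running Σ = 0.02812 + 0.01062j)
  m=-2: (0.09591 - 0.36850j) × (-0.00346 + 0.14317j) = 0.05243 + 0.01501j  (running Σ = 0.08055 + 0.02563j)
  m=-1: (0.40933 - 0.31643j) × (-0.23426 - 0.23999j) = -0.17183 - 0.02411j  (running Σ = -0.09128 + 0.00152j)
  m=0: (0.06150 + 0.00000j) × (-0.06602 + 0.00000j) = -0.00406 + 0.00000j  (running Σ = -0.09534 + 0.00152j)
  m=1: (-0.40933 - 0.31643j) × (0.23426 - 0.23999j) = -0.17183 + 0.02411j  (running Σ = -0.26718 + 0.02563j)
  m=2: (0.09591 + 0.36850j) × (-0.00346 - 0.14317j) = 0.05243 - 0.01501j  (running Σ = -0.21475 + 0.01062j)
  m=3: (0.05802 - 0.13593j) × (0.21469 + 0.19966j) = 0.03960 - 0.01760j  (running Σ = -0.17515 - 0.00698j)
  m=4: (-0.03086 + 0.01723j) × (0.40977 - 0.01983j) = -0.01230 + 0.00767j  (running Σ = -0.18746 + 0.00069j)
  m=5: (0.00486 + 0.00073j) × (0.14565 - 0.16441j) = 0.00083 - 0.00069j  (running Σ = -0.18663 - 0.00000j)
Total Σ_m = -0.18663 - 0.00000j. Multiply by 1.142397: -0.21320 - 0.00000j. P_5(cos γ) = -0.213204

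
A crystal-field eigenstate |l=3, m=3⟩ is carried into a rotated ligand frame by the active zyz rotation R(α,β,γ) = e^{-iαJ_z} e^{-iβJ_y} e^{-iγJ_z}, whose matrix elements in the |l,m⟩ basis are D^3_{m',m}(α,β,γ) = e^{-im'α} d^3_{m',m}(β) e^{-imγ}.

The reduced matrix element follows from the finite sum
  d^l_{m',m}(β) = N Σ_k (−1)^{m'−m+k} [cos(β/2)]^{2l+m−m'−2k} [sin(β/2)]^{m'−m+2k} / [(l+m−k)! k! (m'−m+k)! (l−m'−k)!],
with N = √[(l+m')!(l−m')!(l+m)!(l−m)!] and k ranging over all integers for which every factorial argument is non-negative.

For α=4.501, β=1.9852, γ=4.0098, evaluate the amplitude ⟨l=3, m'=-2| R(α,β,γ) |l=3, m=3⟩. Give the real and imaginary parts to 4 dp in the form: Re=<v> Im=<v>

Re=-0.5478 Im=-0.0628

D^3_{-2,3}(4.5010,1.9852,4.0098) = e^{-i·-2·4.5010}·d^3_{-2,3}(1.9852)·e^{-i·3·4.0098}. Compute d first:
c=cos(1.985200/2)=0.546514, s=sin(1.985200/2)=0.837450; N=√[1·120·720·1]=293.938769
The bounds max(0,m−m')=5 and min(l+m,l−m')=5 give 1 term
  k=5: (−1)^0·293.9388/(120)·0.5465^1·0.8374^5 = +0.551405
d^3_{-2,3}(1.9852) = +0.551405
Attach z-rotation phases: D = e^{-i(-2)(4.5010)}·(+0.551405)·e^{-i(3)(4.0098)} = -0.547814-0.062830i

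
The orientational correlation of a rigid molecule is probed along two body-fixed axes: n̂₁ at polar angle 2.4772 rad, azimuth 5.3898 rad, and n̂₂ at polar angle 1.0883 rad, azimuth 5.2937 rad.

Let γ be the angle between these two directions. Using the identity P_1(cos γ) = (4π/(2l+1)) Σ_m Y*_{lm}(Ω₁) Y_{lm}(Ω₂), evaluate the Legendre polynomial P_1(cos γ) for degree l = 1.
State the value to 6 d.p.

0.178375

Addition theorem: P_1(cos γ) = (4π/3) Σ_m Y*_{lm}(Ω₁) Y_{lm}(Ω₂), m = −1…1:
  m=-1: (0.13352 - 0.16599j) × (0.16806 + 0.25578j) = 0.06490 + 0.00626j  (running Σ = 0.06490 + 0.00626j)
  m=0: (-0.38467 + 0.00000j) × (0.22671 + 0.00000j) = -0.08721 + 0.00000j  (running Σ = -0.02231 + 0.00626j)
  m=1: (-0.13352 - 0.16599j) × (-0.16806 + 0.25578j) = 0.06490 - 0.00626j  (running Σ = 0.04258 + 0.00000j)
Total Σ_m = 0.04258 + 0.00000j. Multiply by 4.188790: 0.17837 + 0.00000j. P_1(cos γ) = 0.178375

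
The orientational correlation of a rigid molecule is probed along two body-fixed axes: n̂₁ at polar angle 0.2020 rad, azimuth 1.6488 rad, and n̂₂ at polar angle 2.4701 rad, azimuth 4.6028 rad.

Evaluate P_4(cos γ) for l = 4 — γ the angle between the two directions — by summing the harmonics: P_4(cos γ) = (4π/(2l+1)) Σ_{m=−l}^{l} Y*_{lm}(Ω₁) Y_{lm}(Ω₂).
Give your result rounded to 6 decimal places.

Expand P_4 via completeness: Σ_{m} conj(Y_{4,m}) at Ω₁ times Y_{4,m} at Ω₂ —
  m=-4: (0.000682, 0.000220) × (0.060035, 0.028143) = (0.000035, 0.000032)  (running Σ = (0.000035, 0.000032))
  m=-3: (0.002296, -0.009633) × (-0.076195, 0.223349) = (0.001976, 0.001247)  (running Σ = (0.002011, 0.001279))
  m=-2: (-0.076062, -0.011963) × (-0.415876, -0.092639) = (0.030524, 0.012022)  (running Σ = (0.032536, 0.013301))
  m=-1: (-0.026942, 0.344690) × (0.032523, -0.295580) = (0.101007, 0.019174)  (running Σ = (0.133542, 0.032475))
  m=0: (0.681960, -0.000000) × (-0.236862, 0.000000) = (-0.161531, 0.000000)  (running Σ = (-0.027988, 0.032475))
  m=1: (0.026942, 0.344690) × (-0.032523, -0.295580) = (0.101007, -0.019174)  (running Σ = (0.073019, 0.013301))
  m=2: (-0.076062, 0.011963) × (-0.415876, 0.092639) = (0.030524, -0.012022)  (running Σ = (0.103543, 0.001279))
  m=3: (-0.002296, -0.009633) × (0.076195, 0.223349) = (0.001976, -0.001247)  (running Σ = (0.105519, 0.000032))
  m=4: (0.000682, -0.000220) × (0.060035, -0.028143) = (0.000035, -0.000032)  (running Σ = (0.105554, -0.000000))
Total Σ_m = (0.105554, -0.000000). Multiply by 1.396263: (0.147382, -0.000000). P_4(cos γ) = 0.147382

0.147382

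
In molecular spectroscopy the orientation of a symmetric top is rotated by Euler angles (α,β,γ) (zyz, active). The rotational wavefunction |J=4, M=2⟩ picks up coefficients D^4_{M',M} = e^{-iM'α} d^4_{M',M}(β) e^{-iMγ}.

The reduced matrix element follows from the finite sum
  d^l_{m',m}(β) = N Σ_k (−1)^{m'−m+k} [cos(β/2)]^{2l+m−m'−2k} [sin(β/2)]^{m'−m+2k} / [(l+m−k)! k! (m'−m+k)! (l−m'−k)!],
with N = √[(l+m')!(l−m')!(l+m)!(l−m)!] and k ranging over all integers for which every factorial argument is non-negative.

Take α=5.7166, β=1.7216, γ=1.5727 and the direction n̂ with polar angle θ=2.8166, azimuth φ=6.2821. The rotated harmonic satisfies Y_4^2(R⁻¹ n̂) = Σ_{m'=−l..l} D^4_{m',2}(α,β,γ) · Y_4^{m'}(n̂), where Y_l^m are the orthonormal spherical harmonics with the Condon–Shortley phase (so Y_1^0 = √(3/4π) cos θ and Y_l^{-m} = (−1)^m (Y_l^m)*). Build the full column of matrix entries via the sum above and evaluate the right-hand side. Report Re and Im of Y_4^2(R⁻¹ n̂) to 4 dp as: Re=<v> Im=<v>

Need the full column D^4_{m',2} for m'=−4..4 at α=5.7166, β=1.7216, γ=1.5727.
cos(β/2)=0.651831, sin(β/2)=0.758364
d^4_{-4,2}: single k=6 term ⇒ +0.427677;  D = +0.275305+0.327284i
d^4_{-3,2}: k∈[5..6] ⇒ +0.779793 -0.351839 = +0.427954;  D = +0.056651+0.424188i
d^4_{-2,2}: k∈[4..6] ⇒ +0.895659 -0.969881 +0.109401 = +0.035180;  D = -0.014787+0.031921i
d^4_{-1,2}: k∈[3..5] ⇒ +0.725811 -1.473671 +0.398948 = -0.348912;  D = +0.293675-0.188399i
d^4_{0,2}: k∈[2..4] ⇒ +0.418492 -1.510572 +0.766758 = -0.325322;  D = +0.325320-0.001239i
d^4_{1,2}: k∈[1..3] ⇒ +0.160864 -1.088717 +0.982447 = +0.054595;  D = -0.046175-0.029128i
d^4_{2,2}: k∈[0..2] ⇒ +0.032590 -0.529355 +0.895659 = +0.398894;  D = -0.170422-0.360656i
d^4_{3,2}: k∈[0..1] ⇒ -0.141869 +0.576095 = +0.434226;  D = +0.054203-0.430830i
d^4_{4,2}: single k=0 term ⇒ +0.233424;  D = +0.148895-0.179769i
Y_4^{m'}(θ=2.8166,φ=6.2821) and Σ D·Y over m':
  (+0.2753+0.3273i)·(+0.0046+0.0000i)  (+0.0567+0.4242i)·(-0.0386-0.0001i)  (-0.0148+0.0319i)·(+0.1803+0.0004i)  (+0.2937-0.1884i)·(-0.4704-0.0005i)  (+0.3253-0.0012i)·(+0.4534+0.0000i)  (-0.0462-0.0291i)·(+0.4704-0.0005i)  (-0.1704-0.3607i)·(+0.1803-0.0004i)  (+0.0542-0.4308i)·(+0.0386-0.0001i)  (+0.1489-0.1798i)·(+0.0046-0.0000i)
Y_4^2(R⁻¹ n̂) = -0.044202-0.017317i

Re=-0.0442 Im=-0.0173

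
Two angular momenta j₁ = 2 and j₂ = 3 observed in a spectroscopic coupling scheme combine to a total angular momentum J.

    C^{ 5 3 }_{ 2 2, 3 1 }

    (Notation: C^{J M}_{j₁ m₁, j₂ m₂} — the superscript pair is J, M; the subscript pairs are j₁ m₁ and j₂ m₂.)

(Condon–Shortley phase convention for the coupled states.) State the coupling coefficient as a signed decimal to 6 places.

√[11·0!4!6!/11! · 4!0!4!2!8!2!] = √(442368)
  +(−1)^0/∏(0,0,0,4,4,2)! = 1/1152  (running 1/1152)
⟨..|..⟩ = √(442368)·(1/1152) = +0.577350

+0.577350  (= +√(1/3))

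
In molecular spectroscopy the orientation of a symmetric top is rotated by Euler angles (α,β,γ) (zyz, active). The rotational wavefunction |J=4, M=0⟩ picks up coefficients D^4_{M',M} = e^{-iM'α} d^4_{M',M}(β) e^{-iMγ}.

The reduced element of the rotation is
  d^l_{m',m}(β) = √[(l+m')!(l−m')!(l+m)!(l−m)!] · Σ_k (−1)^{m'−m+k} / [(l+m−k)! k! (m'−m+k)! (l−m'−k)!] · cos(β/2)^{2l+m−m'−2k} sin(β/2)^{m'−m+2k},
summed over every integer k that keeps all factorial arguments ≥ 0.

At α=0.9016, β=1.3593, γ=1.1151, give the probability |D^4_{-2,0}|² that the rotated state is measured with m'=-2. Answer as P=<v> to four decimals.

First d^4_{-2,0}(β=1.3593), then the phase factors e^{-i(-2)α} and e^{-i(0)γ}:
Half-angle: c=0.777793, s=0.628521. N=√(2·720·24·24)=910.735966
k: max(0,(0)−(-2))=2 … min(4+(0),4−(-2))=4
  k=2: (−1)^0·910.7360/(96)·0.7778^6·0.6285^2 = +0.829744
  k=3: (−1)^1·910.7360/(36)·0.7778^4·0.6285^4 = -1.444855
  k=4: (−1)^2·910.7360/(96)·0.7778^2·0.6285^6 = +0.353808
d^4_{-2,0}(1.3593) = +0.829744 -1.444855 +0.353808 = -0.261304
|D^4_{-2,0}|² = |d^4_{-2,0}(β)|² = (-0.261304)² = 0.068280 (the z-rotation phases have unit modulus)

P=0.0683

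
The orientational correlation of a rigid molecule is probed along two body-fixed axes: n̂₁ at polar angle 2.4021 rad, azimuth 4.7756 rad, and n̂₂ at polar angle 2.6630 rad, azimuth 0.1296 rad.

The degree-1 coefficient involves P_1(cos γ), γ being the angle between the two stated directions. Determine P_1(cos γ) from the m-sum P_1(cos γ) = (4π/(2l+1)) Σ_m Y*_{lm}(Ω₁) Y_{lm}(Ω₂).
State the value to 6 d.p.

0.635212

Term-by-term m-sum for l=1 (normalisation 4π/3 = 4.188790):
  [-1]  conj(Y_{1,-1})(Ω₁) = 0.01471 - 0.23237j ; Y_{1,-1}(Ω₂) = 0.15778 - 0.02056j ; Δ = -0.00246 - 0.03696j
  [+0]  conj(Y_{1,0})(Ω₁) = -0.36098 + 0.00000j ; Y_{1,0}(Ω₂) = -0.43371 + 0.00000j ; Δ = 0.15656 + 0.00000j
  [+1]  conj(Y_{1,1})(Ω₁) = -0.01471 - 0.23237j ; Y_{1,1}(Ω₂) = -0.15778 - 0.02056j ; Δ = -0.00246 + 0.03696j
Σ over m = 0.15165 + 0.00000j; ×(4π/3) → 0.63521 + 0.00000j. Real part: 0.635212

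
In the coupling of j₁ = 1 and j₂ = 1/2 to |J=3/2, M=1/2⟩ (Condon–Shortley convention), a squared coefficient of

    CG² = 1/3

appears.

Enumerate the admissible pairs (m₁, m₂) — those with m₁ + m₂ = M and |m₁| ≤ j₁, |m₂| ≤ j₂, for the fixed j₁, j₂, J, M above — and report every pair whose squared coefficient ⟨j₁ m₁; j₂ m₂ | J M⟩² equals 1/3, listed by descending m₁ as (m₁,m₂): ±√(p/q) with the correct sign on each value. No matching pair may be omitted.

(1,-1/2): +√(1/3)

Admissible pairs with m₁+m₂ = M = 1/2: (0,1/2), (1,-1/2)
  (m₁,m₂)=(1,-1/2): CG² = 1/3, CG = +√(1/3)   ← matches the target
  (m₁,m₂)=(0,1/2): CG² = 2/3, CG = +√(2/3)
Pairs with CG² = 1/3: (1,-1/2): +√(1/3)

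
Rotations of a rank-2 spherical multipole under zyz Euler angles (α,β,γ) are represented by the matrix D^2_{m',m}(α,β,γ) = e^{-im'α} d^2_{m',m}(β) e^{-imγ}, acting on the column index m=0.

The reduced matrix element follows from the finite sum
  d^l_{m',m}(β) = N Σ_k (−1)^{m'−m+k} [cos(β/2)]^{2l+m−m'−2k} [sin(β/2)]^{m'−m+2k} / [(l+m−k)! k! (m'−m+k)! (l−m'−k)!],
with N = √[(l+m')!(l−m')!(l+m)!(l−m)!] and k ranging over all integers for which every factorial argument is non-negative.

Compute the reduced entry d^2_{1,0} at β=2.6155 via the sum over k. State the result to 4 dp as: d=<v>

d=0.5319

d^2_{1,0}(β=2.6155) via the finite sum:
With c≡cos(β/2)=0.260023 and s≡sin(β/2)=0.965602, N=[6·1·2·2]^{1/2}=4.898979
k: max(0,(0)−(1))=0 … min(2+(0),2−(1))=1
  k=0: (−1)^1·4.8990/(2)·0.2600^3·0.9656^1 = -0.041583
  k=1: (−1)^2·4.8990/(2)·0.2600^1·0.9656^3 = +0.573433
d^2_{1,0}(2.6155) = -0.041583 +0.573433 = +0.531851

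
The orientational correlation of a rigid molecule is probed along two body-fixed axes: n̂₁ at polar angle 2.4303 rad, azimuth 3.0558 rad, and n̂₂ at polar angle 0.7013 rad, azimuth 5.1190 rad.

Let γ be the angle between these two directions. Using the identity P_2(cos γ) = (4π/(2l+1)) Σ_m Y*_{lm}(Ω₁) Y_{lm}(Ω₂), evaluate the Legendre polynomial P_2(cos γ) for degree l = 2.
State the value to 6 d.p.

0.407620

Expand P_2 via completeness: Σ_{m} conj(Y_{2,m}) at Ω₁ times Y_{2,m} at Ω₂ —
  term(m=-2) = -0.014639+0.022055i   from Y*(Ω₁)=+0.162199-0.028107i, Y(Ω₂)=-0.110499+0.116826i
  term(m=-1) = +0.068779+0.128205i   from Y*(Ω₁)=+0.380634-0.032736i, Y(Ω₂)=+0.150615+0.349773i
  term(m=+0) = +0.053906+0.000000i   from Y*(Ω₁)=+0.227556-0.000000i, Y(Ω₂)=+0.236893+0.000000i
  term(m=+1) = +0.068779-0.128205i   from Y*(Ω₁)=-0.380634-0.032736i, Y(Ω₂)=-0.150615+0.349773i
  term(m=+2) = -0.014639-0.022055i   from Y*(Ω₁)=+0.162199+0.028107i, Y(Ω₂)=-0.110499-0.116826i
Total Σ_m = +0.162187+0.000000i. Multiply by 2.513274: +0.407620+0.000000i. P_2(cos γ) = 0.407620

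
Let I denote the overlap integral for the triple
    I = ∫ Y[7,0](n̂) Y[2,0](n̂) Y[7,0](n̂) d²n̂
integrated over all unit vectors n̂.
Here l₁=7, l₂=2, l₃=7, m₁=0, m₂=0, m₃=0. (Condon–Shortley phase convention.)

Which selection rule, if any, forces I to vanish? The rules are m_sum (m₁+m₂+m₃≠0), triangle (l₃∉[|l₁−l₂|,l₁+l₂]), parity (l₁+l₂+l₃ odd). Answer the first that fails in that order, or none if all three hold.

m₁+m₂+m₃ = 0 + 0 + 0 = 0  ✓
triangle: |7−2|=5 ≤ l₃=7 ≤ 7+2=9  ✓
parity: l₁+l₂+l₃ = 16 is even  ✓

none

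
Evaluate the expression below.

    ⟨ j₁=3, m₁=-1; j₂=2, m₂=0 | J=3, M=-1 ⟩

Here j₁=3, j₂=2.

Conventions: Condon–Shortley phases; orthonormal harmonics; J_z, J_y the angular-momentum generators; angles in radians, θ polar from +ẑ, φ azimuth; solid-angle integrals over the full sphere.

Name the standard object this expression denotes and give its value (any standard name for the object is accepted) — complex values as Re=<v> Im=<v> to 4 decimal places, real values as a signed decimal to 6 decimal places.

Clebsch–Gordan coefficient, −√(3/20) ≈ -0.387298

This is a Clebsch–Gordan (vector-coupling) coefficient.
√[7·2!4!2!/9! · 2!4!2!2!2!4!] = √(256/15)
  +(−1)^0/∏(0,2,4,2,0,0)! = 1/96  (running 1/96)
  +(−1)^1/∏(1,1,3,1,1,1)! = -1/6  (running -5/32)
  +(−1)^2/∏(2,0,2,0,2,2)! = 1/16  (running -3/32)
⟨..|..⟩ = √(256/15)·(-3/32) = -0.387298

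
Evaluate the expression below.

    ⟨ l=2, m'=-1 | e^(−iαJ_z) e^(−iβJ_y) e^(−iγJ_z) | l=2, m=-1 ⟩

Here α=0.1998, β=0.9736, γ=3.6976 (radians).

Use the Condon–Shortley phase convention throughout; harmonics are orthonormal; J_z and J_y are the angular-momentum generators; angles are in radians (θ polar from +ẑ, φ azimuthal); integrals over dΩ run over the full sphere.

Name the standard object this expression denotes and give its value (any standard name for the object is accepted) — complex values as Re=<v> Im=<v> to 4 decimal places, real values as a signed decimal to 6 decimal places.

This is a Wigner D-matrix element — the rotation-matrix element ⟨l m'| R(α,β,γ) |l m⟩ in the angular-momentum basis.
D^2_{-1,-1}(0.1998,0.9736,3.6976) = e^{-i·-1·0.1998}·d^2_{-1,-1}(0.9736)·e^{-i·-1·3.6976}. Compute d first:
c=cos(0.973600/2)=0.883834, s=sin(0.973600/2)=0.467800; N=√[1·6·1·6]=6.000000
k: max(0,(-1)−(-1))=0 … min(2+(-1),2−(-1))=1
  k=0: (−1)^0·6.0000/(6)·0.8838^4·0.4678^0 = +0.610216
  k=1: (−1)^1·6.0000/(2)·0.8838^2·0.4678^2 = -0.512842
d^2_{-1,-1}(0.9736) = +0.610216 -0.512842 = +0.097374
Phases: e^{-i·(-1)·0.1998}=+0.980106+0.198473i, e^{-i·(-1)·3.6976}=-0.849369-0.527799i ⇒ D=-0.070861-0.066787i

Wigner D-matrix element, Re=-0.0709 Im=-0.0668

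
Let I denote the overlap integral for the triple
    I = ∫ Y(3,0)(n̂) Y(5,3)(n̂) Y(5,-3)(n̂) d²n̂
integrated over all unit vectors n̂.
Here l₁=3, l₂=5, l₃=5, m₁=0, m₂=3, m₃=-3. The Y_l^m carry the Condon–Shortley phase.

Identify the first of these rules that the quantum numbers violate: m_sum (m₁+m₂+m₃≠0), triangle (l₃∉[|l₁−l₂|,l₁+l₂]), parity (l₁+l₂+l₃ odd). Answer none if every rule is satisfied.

parity

m₁+m₂+m₃ = 0 + 3 − 3 = 0  ✓
triangle: |3−5|=2 ≤ l₃=5 ≤ 3+5=8  ✓
parity: l₁+l₂+l₃ = 13 is odd  ✗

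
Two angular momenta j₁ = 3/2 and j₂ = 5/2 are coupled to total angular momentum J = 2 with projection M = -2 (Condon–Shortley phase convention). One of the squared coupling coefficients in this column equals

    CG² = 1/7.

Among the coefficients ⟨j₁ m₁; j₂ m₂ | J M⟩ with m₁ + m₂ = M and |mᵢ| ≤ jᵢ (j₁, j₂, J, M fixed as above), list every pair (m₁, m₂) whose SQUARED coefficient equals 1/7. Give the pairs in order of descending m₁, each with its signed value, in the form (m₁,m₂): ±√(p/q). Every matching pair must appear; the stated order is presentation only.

(-3/2,-1/2): +√(1/7)

Admissible pairs with m₁+m₂ = M = -2: (-3/2,-1/2), (-1/2,-3/2), (1/2,-5/2)
  (m₁,m₂)=(1/2,-5/2): CG² = 10/21, CG = +√(10/21)
  (m₁,m₂)=(-1/2,-3/2): CG² = 8/21, CG = −√(8/21)
  (m₁,m₂)=(-3/2,-1/2): CG² = 1/7, CG = +√(1/7)   ← matches the target
Pairs with CG² = 1/7: (-3/2,-1/2): +√(1/7)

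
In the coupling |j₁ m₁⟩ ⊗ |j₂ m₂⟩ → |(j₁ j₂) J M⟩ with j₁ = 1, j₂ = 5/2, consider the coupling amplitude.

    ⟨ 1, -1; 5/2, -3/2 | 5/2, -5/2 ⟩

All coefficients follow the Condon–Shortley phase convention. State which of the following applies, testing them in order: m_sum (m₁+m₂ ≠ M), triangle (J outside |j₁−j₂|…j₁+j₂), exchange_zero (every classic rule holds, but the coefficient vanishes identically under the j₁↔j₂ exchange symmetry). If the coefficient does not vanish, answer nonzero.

m-sum: m₁+m₂ = -1+(-3/2) = -5/2, M = -5/2  ✓
triangle: |j₁−j₂| = 3/2 ≤ J = 5/2 ≤ j₁+j₂ = 7/2  ✓
exchange: j₁≠j₂ or m₁≠m₂ — the exchange symmetry imposes no constraint here
value check: CG = −√(2/7) = -0.534522 ≠ 0

nonzero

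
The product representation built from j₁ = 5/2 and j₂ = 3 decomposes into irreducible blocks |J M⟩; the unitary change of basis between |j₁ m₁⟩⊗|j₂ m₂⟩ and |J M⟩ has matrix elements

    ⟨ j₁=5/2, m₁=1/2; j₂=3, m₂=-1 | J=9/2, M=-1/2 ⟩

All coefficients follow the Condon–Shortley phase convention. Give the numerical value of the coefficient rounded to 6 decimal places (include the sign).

+√(160/693) = +0.480500

triangle: 1!·4!·5!/11! = 2880/39916800
(j±m)!: 3!·2!·2!·4!·4!·5! = 1658880
prefactor² = (2J+1)·Δ·N² = 92160/77
  k=0: +1/(0!·1!·2!·2!·2!·3!) = 1/48
  k=1: −1/(1!·0!·1!·1!·3!·4!) = -1/144
Σ = 1/72  ⇒  CG² = 92160/77·(1/72)² = 160/693
CG = +√(160/693) = +0.480500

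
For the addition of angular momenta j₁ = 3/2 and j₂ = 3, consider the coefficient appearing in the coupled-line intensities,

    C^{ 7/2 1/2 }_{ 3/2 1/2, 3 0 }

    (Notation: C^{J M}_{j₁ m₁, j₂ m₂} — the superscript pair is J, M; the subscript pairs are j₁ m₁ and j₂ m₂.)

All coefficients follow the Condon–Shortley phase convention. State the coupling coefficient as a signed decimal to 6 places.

triangle: 1!·2!·5!/9! = 240/362880
(j±m)!: 2!·1!·3!·3!·4!·3! = 10368
prefactor² = (2J+1)·Δ·N² = 384/7
  k=0: +1/(0!·1!·1!·3!·1!·2!) = 1/12
  k=1: −1/(1!·0!·0!·2!·2!·3!) = -1/24
Σ = 1/24  ⇒  CG² = 384/7·(1/24)² = 2/21
CG = +√(2/21) = +0.308607

+√(2/21) = +0.308607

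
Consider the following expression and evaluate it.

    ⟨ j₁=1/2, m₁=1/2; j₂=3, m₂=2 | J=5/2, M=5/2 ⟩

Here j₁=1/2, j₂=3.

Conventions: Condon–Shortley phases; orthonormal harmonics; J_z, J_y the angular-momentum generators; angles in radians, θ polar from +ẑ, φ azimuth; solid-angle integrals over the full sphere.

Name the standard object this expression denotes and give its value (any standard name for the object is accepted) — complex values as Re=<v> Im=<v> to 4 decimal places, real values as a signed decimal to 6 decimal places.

This is a Clebsch–Gordan (vector-coupling) coefficient.
√[6·1!0!5!/7! · 1!0!5!1!5!0!] = √(14400/7)
  +(−1)^0/∏(0,1,0,5,0,0)! = 1/120  (running 1/120)
⟨..|..⟩ = √(14400/7)·(1/120) = +0.377964

Clebsch–Gordan coefficient, +√(1/7) ≈ +0.377964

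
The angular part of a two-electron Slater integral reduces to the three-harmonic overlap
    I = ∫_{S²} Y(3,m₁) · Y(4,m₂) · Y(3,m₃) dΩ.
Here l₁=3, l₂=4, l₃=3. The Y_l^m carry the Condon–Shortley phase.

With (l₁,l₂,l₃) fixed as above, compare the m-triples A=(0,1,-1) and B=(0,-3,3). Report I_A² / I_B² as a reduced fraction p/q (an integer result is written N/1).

Same 3,4,3: normalisation and zero-m 3j drop out of the ratio.
A: Δ: 4! 2! 4! / 11! → 1/34650; sum: t=1:−1/288 t=2:+1/24 t=3:−1/48 = 5/288; 3j²(3 4 3; 0 1 -1) = Δ·Π!·Σ² = 5/462  (sign +1)
B: Δ: 4! 2! 4! / 11! → 1/34650; sum: t=1:−1/288 = -1/288; 3j²(3 4 3; 0 -3 3) = Δ·Π!·Σ² = 1/22  (sign -1)
I_A²/I_B² = (5/462)/(1/22) = 5/21

5/21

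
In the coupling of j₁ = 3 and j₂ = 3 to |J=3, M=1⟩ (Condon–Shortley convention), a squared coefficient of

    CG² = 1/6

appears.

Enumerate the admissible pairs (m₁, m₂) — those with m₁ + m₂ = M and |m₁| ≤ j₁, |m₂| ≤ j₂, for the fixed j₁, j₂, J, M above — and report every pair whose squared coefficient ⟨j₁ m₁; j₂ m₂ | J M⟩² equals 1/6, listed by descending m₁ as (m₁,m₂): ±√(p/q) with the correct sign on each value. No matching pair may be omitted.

Admissible pairs with m₁+m₂ = M = 1: (-2,3), (-1,2), (0,1), (1,0), (2,-1), (3,-2)
  (m₁,m₂)=(3,-2): CG² = 1/3, CG = +√(1/3)
  (m₁,m₂)=(2,-1): CG² = 0/1, CG = 0
  (m₁,m₂)=(1,0): CG² = 1/6, CG = −√(1/6)   ← matches the target
  (m₁,m₂)=(0,1): CG² = 1/6, CG = +√(1/6)   ← matches the target
  (m₁,m₂)=(-1,2): CG² = 0/1, CG = 0
  (m₁,m₂)=(-2,3): CG² = 1/3, CG = −√(1/3)
Pairs with CG² = 1/6: (1,0): −√(1/6); (0,1): +√(1/6)

(1,0): −√(1/6); (0,1): +√(1/6)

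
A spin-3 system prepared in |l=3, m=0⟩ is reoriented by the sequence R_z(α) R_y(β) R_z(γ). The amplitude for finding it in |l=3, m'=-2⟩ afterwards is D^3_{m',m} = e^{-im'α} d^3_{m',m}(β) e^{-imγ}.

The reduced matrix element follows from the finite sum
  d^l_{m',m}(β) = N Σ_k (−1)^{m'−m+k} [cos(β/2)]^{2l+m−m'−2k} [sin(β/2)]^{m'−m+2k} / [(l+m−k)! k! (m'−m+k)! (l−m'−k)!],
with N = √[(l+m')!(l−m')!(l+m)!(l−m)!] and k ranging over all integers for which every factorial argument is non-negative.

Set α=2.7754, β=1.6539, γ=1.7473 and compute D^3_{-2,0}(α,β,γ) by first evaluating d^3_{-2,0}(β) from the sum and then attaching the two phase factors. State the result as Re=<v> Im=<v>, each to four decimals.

Re=-0.0839 Im=0.0755

Split into d^3_{-2,0}(β=1.6539) × two z-phases.
With c≡cos(β/2)=0.677123 and s≡sin(β/2)=0.735870, N=[1·120·6·6]^{1/2}=65.726707
The bounds max(0,m−m')=2 and min(l+m,l−m')=3 give 2 terms
  k=2: (−1)^0·65.7267/(12)·0.6771^4·0.7359^2 = +0.623496
  k=3: (−1)^1·65.7267/(12)·0.6771^2·0.7359^4 = -0.736376
d^3_{-2,0}(1.6539) = +0.623496 -0.736376 = -0.112880
Attach z-rotation phases: D = e^{-i(-2)(2.7754)}·(-0.112880)·e^{-i(0)(1.7473)} = -0.083936+0.075477i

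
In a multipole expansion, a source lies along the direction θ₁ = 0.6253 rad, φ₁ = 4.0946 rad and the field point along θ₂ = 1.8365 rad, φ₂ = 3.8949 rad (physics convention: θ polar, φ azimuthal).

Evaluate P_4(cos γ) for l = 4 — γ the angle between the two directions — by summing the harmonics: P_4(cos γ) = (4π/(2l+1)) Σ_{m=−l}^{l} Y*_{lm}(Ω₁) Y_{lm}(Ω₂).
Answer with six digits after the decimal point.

-0.001286

Summing Y*_{l m}(θ₁,φ₁)·Y_{l m}(θ₂,φ₂) over m ∈ [−4, 4]; prefactor 4π/(2·4+1) = 1.396263:
  m=-4: (-0.040705, -0.032278) × (-0.380453, -0.049106) = (0.013901, 0.014279)  (running Σ = (0.013901, 0.014279))
  m=-3: (0.195456, -0.056749) × (-0.187753, -0.227892) = (-0.049630, -0.033888)  (running Σ = (-0.035729, -0.019609))
  m=-2: (-0.135802, 0.389826) × (-0.010334, 0.160795) = (-0.061279, -0.025865)  (running Σ = (-0.097007, -0.045474))
  m=-1: (-0.208293, -0.293133) × (-0.220103, 0.206412) = (0.106352, 0.021525)  (running Σ = (0.009345, -0.023949))
  m=0: (-0.168861, -0.000000) × (0.116134, 0.000000) = (-0.019611, -0.000000)  (running Σ = (-0.010266, -0.023949))
  m=1: (0.208293, -0.293133) × (0.220103, 0.206412) = (0.106352, -0.021525)  (running Σ = (0.096086, -0.045474))
  m=2: (-0.135802, -0.389826) × (-0.010334, -0.160795) = (-0.061279, 0.025865)  (running Σ = (0.034807, -0.019609))
  m=3: (-0.195456, -0.056749) × (0.187753, -0.227892) = (-0.049630, 0.033888)  (running Σ = (-0.014823, 0.014279))
  m=4: (-0.040705, 0.032278) × (-0.380453, 0.049106) = (0.013901, -0.014279)  (running Σ = (-0.000921, -0.000000))
Total Σ_m = (-0.000921, -0.000000). Multiply by 1.396263: (-0.001286, -0.000000). P_4(cos γ) = -0.001286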